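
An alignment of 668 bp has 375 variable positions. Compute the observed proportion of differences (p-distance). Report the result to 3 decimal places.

0.561

p = 375/668 = 0.561377… ≈ 0.561 (to 3 d.p.).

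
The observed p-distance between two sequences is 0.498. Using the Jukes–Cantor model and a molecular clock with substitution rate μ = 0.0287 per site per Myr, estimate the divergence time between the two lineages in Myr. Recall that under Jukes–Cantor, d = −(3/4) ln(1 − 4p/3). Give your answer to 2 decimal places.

14.25

d = −(3/4) ln(1 − 4p/3) = −0.75 ln(1 − 0.664) = −0.75 ln(0.336)
  = −0.75 × (-1.090644) = 0.817983 substitutions/site.
Under a molecular clock d = 2μt, so t = d/(2μ) = 0.817983 / (2 × 0.0287) = 14.25 Myr.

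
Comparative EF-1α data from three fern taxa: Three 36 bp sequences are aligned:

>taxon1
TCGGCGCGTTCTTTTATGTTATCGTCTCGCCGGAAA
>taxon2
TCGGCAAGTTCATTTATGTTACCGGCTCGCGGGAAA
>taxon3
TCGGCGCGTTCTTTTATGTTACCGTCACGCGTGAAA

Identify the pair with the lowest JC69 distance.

taxon1 and taxon3

taxon1–taxon2: 6/36 differ, p = 0.167, d = 0.188.
taxon1–taxon3: 4/36 differ, p = 0.111, d = 0.120.
taxon2–taxon3: 6/36 differ, p = 0.167, d = 0.188.
The smallest distance is between taxon1 and taxon3.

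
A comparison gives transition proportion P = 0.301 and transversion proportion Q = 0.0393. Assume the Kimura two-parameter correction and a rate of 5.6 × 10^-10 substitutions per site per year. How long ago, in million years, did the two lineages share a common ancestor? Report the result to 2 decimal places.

Under the Kimura two-parameter model, d = −½ ln(1 − 2P − Q) − ¼ ln(1 − 2Q).
1 − 2P − Q = 0.3587, giving −½ ln(0.3587) = 0.512634.
1 − 2Q = 0.9214, giving −¼ ln(0.9214) = 0.020465.
d = 0.512634 + 0.020465 = 0.533099.
Under a molecular clock d = 2μt, so t = d/(2μ) = 0.533099 / (2 × 5.6 × 10^-10) = 475.98 million years.

475.98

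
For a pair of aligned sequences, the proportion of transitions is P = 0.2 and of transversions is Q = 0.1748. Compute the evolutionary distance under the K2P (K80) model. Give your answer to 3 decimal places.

Under the Kimura two-parameter model, d = −½ ln(1 − 2P − Q) − ¼ ln(1 − 2Q).
1 − 2P − Q = 0.4252, giving −½ ln(0.4252) = 0.427598.
1 − 2Q = 0.6504, giving −¼ ln(0.6504) = 0.107542.
d = 0.427598 + 0.107542 = 0.535140.

0.535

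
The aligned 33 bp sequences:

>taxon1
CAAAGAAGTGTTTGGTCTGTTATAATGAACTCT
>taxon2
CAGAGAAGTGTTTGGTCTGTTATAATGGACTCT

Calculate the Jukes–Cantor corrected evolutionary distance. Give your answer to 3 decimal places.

0.063

The sequences differ at 2 of 33 sites (3, 28), so p = 2/33 ≈ 0.060606.
d = −(3/4) ln(1 − 4p/3) = −0.75 ln(1 − 0.080808) = −0.75 ln(0.919192)
  = −0.75 × (-0.084260) = 0.063195 substitutions/site.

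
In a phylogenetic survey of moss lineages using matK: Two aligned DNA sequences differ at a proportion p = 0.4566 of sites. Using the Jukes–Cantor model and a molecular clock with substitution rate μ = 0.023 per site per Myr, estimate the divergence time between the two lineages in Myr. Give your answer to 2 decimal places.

d = −(3/4) ln(1 − 4p/3) = −0.75 ln(1 − 0.6088) = −0.75 ln(0.3912)
  = −0.75 × (-0.938536) = 0.703902 substitutions/site.
Under a molecular clock d = 2μt, so t = d/(2μ) = 0.703902 / (2 × 0.023) = 15.30 Myr.

15.30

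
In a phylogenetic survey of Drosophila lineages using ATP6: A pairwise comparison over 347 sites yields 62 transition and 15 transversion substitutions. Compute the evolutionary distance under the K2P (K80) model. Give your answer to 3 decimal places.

0.278

P = 62/347 ≈ 0.178674 and Q = 15/347 ≈ 0.043228.
Under the Kimura two-parameter model, d = −½ ln(1 − 2P − Q) − ¼ ln(1 − 2Q).
1 − 2P − Q = 0.599424, giving −½ ln(0.599424) = 0.255893.
1 − 2Q = 0.913544, giving −¼ ln(0.913544) = 0.022606.
d = 0.255893 + 0.022606 = 0.278499.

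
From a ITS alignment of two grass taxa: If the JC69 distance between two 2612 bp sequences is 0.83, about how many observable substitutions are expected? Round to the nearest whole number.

1311

Invert JC69: p = (3/4)(1 − e^(−4d/3)) = 0.75 × (1 − e^(-1.106667)) = 0.75 × (1 − 0.330659) = 0.502006.
Expected differing sites = pL ≈ 0.502006 × 2612 = 1311.239672 ≈ 1311.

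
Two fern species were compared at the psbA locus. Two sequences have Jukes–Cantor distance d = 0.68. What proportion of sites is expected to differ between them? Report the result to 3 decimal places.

p = (3/4)(1 − e^(−4d/3)) = 0.75 × (1 − e^(-0.906667)) = 0.75 × (1 − 0.403868) = 0.447099.

0.447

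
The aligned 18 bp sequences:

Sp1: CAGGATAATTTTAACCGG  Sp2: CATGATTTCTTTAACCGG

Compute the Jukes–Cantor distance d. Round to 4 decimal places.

0.2635

The sequences differ at 4 of 18 sites (3, 7, 8, 9), so p = 4/18 ≈ 0.222222.
d = −(3/4) ln(1 − 4p/3) = −0.75 ln(1 − 0.296296) = −0.75 ln(0.703704)
  = −0.75 × (-0.351397) = 0.263548 substitutions/site.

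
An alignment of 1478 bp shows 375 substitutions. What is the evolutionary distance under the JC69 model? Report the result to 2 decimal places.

0.31

p = 375/1478 ≈ 0.253721.
d = −(3/4) ln(1 − 4p/3) = −0.75 ln(1 − 0.338295) = −0.75 ln(0.661705)
  = −0.75 × (-0.412935) = 0.309701 substitutions/site.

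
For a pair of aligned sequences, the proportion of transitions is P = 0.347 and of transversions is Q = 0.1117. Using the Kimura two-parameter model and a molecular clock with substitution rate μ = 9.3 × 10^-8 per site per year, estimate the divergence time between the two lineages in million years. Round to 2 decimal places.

4.74

Under the Kimura two-parameter model, d = −½ ln(1 − 2P − Q) − ¼ ln(1 − 2Q).
1 − 2P − Q = 0.1943, giving −½ ln(0.1943) = 0.819176.
1 − 2Q = 0.7766, giving −¼ ln(0.7766) = 0.063207.
d = 0.819176 + 0.063207 = 0.882383.
Under a molecular clock d = 2μt, so t = d/(2μ) = 0.882383 / (2 × 9.3 × 10^-8) = 4.74 million years.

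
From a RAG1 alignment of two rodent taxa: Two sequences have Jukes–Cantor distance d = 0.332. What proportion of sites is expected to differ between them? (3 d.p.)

p = (3/4)(1 − e^(−4d/3)) = 0.75 × (1 − e^(-0.442667)) = 0.75 × (1 − 0.642321) = 0.268259.

0.268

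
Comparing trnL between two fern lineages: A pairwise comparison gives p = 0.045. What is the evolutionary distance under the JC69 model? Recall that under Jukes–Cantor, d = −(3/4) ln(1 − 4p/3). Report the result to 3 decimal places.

d = −(3/4) ln(1 − 4p/3) = −0.75 ln(1 − 0.06) = −0.75 ln(0.94)
  = −0.75 × (-0.061875) = 0.046406 substitutions/site.

0.046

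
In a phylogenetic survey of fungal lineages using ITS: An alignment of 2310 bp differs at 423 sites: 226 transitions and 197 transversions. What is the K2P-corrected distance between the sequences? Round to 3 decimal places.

P = 226/2310 ≈ 0.097835 and Q = 197/2310 ≈ 0.085281.
Under the Kimura two-parameter model, d = −½ ln(1 − 2P − Q) − ¼ ln(1 − 2Q).
1 − 2P − Q = 0.719049, giving −½ ln(0.719049) = 0.164913.
1 − 2Q = 0.829438, giving −¼ ln(0.829438) = 0.046752.
d = 0.164913 + 0.046752 = 0.211665.

0.212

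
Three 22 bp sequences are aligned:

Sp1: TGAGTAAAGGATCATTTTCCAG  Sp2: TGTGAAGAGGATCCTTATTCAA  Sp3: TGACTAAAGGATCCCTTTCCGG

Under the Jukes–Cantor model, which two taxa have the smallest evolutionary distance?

Sp1 and Sp3

Sp1–Sp2: 7/22 differ, p = 0.318, d = 0.414.
Sp1–Sp3: 4/22 differ, p = 0.182, d = 0.208.
Sp2–Sp3: 9/22 differ, p = 0.409, d = 0.591.
The smallest distance is between Sp1 and Sp3.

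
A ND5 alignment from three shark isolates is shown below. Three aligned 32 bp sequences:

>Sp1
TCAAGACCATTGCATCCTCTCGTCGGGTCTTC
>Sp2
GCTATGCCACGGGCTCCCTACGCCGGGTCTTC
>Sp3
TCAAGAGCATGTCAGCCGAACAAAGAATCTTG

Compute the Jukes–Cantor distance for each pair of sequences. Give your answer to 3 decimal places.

Sp1–Sp2: 12/32 sites differ → p = 0.375, d = −0.75 ln(1 − 0.5) = 0.519860 ≈ 0.520.
Sp1–Sp3: 13/32 sites differ → p = 0.40625, d = −0.75 ln(1 − 0.541667) = 0.585119 ≈ 0.585.
Sp2–Sp3: 18/32 sites differ → p = 0.5625, d = −0.75 ln(1 − 0.75) = 1.039721 ≈ 1.040.

d(Sp1,Sp2) = 0.520, d(Sp1,Sp3) = 0.585, d(Sp2,Sp3) = 1.040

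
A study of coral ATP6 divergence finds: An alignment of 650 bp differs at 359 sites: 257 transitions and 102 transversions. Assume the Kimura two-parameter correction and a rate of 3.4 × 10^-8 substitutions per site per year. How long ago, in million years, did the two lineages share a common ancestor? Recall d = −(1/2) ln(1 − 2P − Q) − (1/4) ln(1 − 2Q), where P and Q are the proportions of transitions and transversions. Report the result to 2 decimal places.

23.08

P = 257/650 ≈ 0.395385 and Q = 102/650 ≈ 0.156923.
Under the Kimura two-parameter model, d = −½ ln(1 − 2P − Q) − ¼ ln(1 − 2Q).
1 − 2P − Q = 0.052307, giving −½ ln(0.052307) = 1.475313.
1 − 2Q = 0.686154, giving −¼ ln(0.686154) = 0.094163.
d = 1.475313 + 0.094163 = 1.569476.
Under a molecular clock d = 2μt, so t = d/(2μ) = 1.569476 / (2 × 3.4 × 10^-8) = 23.08 million years.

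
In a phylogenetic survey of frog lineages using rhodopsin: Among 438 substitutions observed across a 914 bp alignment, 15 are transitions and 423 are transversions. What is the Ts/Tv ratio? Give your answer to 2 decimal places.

0.04

R = 15/423 = 0.035460… ≈ 0.04 (to 2 d.p.).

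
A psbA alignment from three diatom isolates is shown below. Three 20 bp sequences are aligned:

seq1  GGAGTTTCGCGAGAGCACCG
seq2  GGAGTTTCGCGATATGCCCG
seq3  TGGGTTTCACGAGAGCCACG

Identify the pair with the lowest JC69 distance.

seq1 and seq2

seq1–seq2: 4/20 differ, p = 0.200, d = 0.233.
seq1–seq3: 5/20 differ, p = 0.250, d = 0.304.
seq2–seq3: 7/20 differ, p = 0.350, d = 0.471.
The smallest distance is between seq1 and seq2.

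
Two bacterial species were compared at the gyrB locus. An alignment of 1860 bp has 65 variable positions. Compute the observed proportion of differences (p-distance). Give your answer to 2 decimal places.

p = 65/1860 = 0.034946… ≈ 0.03 (to 2 d.p.).

0.03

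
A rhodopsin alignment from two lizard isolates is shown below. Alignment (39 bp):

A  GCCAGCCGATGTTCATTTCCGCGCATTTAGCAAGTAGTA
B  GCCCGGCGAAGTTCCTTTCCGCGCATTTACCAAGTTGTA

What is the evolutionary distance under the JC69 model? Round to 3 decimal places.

The sequences differ at 6 of 39 sites (4, 6, 10, 15, 30, 36), so p = 6/39 ≈ 0.153846.
d = −(3/4) ln(1 − 4p/3) = −0.75 ln(1 − 0.205128) = −0.75 ln(0.794872)
  = −0.75 × (-0.229574) = 0.172181 substitutions/site.

0.172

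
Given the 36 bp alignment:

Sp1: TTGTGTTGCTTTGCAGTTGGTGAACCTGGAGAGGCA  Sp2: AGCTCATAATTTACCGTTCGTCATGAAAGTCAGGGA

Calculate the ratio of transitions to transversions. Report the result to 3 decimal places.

Transitions are A↔G and C↔T; transversions are all other mismatches.
Transitions: 3. Transversions: 16.
R = 3/16 = 0.1875 ≈ 0.188 (to 3 d.p.).

0.188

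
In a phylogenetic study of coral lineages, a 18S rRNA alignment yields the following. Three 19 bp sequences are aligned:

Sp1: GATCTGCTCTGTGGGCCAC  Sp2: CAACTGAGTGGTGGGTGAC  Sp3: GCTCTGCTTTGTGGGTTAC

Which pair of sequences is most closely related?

Sp1 and Sp3

Sp1–Sp2: 8/19 differ, p = 0.421, d = 0.618.
Sp1–Sp3: 4/19 differ, p = 0.211, d = 0.247.
Sp2–Sp3: 7/19 differ, p = 0.368, d = 0.507.
The smallest distance is between Sp1 and Sp3.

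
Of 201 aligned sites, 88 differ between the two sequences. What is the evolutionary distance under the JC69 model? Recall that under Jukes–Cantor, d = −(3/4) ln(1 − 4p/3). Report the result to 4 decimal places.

0.6573

p = 88/201 ≈ 0.437811.
d = −(3/4) ln(1 − 4p/3) = −0.75 ln(1 − 0.583748) = −0.75 ln(0.416252)
  = −0.75 × (-0.876464) = 0.657348 substitutions/site.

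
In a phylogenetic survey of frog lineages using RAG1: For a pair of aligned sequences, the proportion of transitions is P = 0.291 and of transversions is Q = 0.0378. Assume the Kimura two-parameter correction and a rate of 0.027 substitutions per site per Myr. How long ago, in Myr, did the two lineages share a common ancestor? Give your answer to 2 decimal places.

Under the Kimura two-parameter model, d = −½ ln(1 − 2P − Q) − ¼ ln(1 − 2Q).
1 − 2P − Q = 0.3802, giving −½ ln(0.3802) = 0.483529.
1 − 2Q = 0.9244, giving −¼ ln(0.9244) = 0.019653.
d = 0.483529 + 0.019653 = 0.503182.
Under a molecular clock d = 2μt, so t = d/(2μ) = 0.503182 / (2 × 0.027) = 9.32 Myr.

9.32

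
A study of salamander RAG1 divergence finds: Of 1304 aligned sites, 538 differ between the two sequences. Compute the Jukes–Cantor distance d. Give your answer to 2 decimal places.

p = 538/1304 ≈ 0.412577.
d = −(3/4) ln(1 − 4p/3) = −0.75 ln(1 − 0.550103) = −0.75 ln(0.449897)
  = −0.75 × (-0.798737) = 0.599053 substitutions/site.

0.60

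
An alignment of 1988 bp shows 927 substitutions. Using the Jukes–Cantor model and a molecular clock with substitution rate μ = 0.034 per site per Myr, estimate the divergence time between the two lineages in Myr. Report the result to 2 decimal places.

p = 927/1988 ≈ 0.466298.
d = −(3/4) ln(1 − 4p/3) = −0.75 ln(1 − 0.621731) = −0.75 ln(0.378269)
  = −0.75 × (-0.972150) = 0.729113 substitutions/site.
Under a molecular clock d = 2μt, so t = d/(2μ) = 0.729113 / (2 × 0.034) = 10.72 Myr.

10.72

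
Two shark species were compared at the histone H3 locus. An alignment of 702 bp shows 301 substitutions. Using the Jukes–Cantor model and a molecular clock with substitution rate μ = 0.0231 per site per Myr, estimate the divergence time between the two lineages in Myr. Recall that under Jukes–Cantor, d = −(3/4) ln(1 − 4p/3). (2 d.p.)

13.77

p = 301/702 ≈ 0.428775.
d = −(3/4) ln(1 − 4p/3) = −0.75 ln(1 − 0.5717) = −0.75 ln(0.4283)
  = −0.75 × (-0.847931) = 0.635948 substitutions/site.
Under a molecular clock d = 2μt, so t = d/(2μ) = 0.635948 / (2 × 0.0231) = 13.77 Myr.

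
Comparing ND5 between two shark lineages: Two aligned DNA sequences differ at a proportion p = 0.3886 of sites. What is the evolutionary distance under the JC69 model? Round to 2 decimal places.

d = −(3/4) ln(1 − 4p/3) = −0.75 ln(1 − 0.518133) = −0.75 ln(0.481867)
  = −0.75 × (-0.730087) = 0.547565 substitutions/site.

0.55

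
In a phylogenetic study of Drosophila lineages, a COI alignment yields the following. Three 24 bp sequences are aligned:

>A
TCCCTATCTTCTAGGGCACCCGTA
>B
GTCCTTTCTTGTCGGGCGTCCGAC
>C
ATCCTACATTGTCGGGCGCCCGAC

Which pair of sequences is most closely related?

A–B: 9/24 differ, p = 0.375, d = 0.520.
A–C: 9/24 differ, p = 0.375, d = 0.520.
B–C: 5/24 differ, p = 0.208, d = 0.244.
The smallest distance is between B and C.

B and C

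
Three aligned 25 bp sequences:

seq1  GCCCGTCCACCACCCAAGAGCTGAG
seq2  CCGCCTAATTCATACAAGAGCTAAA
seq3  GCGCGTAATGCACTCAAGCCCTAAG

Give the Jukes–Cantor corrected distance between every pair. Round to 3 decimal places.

d(seq1,seq2) = 0.663, d(seq1,seq3) = 0.490, d(seq2,seq3) = 0.417

seq1–seq2: 11/25 sites differ → p = 0.44, d = −0.75 ln(1 − 0.586667) = 0.662626 ≈ 0.663.
seq1–seq3: 9/25 sites differ → p = 0.36, d = −0.75 ln(1 − 0.48) = 0.490445 ≈ 0.490.
seq2–seq3: 8/25 sites differ → p = 0.32, d = −0.75 ln(1 − 0.426667) = 0.417216 ≈ 0.417.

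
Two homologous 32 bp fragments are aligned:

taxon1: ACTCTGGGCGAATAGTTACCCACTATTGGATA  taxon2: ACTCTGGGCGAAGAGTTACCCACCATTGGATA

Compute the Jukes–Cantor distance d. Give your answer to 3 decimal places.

0.065

The sequences differ at 2 of 32 sites (13, 24), so p = 2/32 = 0.0625.
d = −(3/4) ln(1 − 4p/3) = −0.75 ln(1 − 0.083333) = −0.75 ln(0.916667)
  = −0.75 × (-0.087011) = 0.065258 substitutions/site.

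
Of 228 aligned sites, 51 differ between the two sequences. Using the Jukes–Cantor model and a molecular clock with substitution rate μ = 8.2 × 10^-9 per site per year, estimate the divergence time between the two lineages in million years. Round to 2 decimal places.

p = 51/228 ≈ 0.223684.
d = −(3/4) ln(1 − 4p/3) = −0.75 ln(1 − 0.298245) = −0.75 ln(0.701755)
  = −0.75 × (-0.354171) = 0.265628 substitutions/site.
Under a molecular clock d = 2μt, so t = d/(2μ) = 0.265628 / (2 × 8.2 × 10^-9) = 16.20 million years.

16.20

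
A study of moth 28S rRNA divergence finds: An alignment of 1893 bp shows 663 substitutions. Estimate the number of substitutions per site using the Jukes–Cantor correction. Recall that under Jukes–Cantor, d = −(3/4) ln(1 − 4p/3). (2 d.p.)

p = 663/1893 ≈ 0.350238.
d = −(3/4) ln(1 − 4p/3) = −0.75 ln(1 − 0.466984) = −0.75 ln(0.533016)
  = −0.75 × (-0.629204) = 0.471903 substitutions/site.

0.47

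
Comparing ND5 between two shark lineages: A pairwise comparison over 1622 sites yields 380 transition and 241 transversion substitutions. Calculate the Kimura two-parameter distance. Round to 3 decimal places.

0.568

P = 380/1622 ≈ 0.234279 and Q = 241/1622 ≈ 0.148582.
Under the Kimura two-parameter model, d = −½ ln(1 − 2P − Q) − ¼ ln(1 − 2Q).
1 − 2P − Q = 0.38286, giving −½ ln(0.38286) = 0.480043.
1 − 2Q = 0.702836, giving −¼ ln(0.702836) = 0.088158.
d = 0.480043 + 0.088158 = 0.568201.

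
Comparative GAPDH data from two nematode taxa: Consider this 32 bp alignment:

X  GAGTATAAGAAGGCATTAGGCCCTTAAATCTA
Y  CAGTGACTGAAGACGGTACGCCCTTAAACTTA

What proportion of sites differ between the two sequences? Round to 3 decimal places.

0.344

The sequences differ at 11 of 32 positions.
p = 11/32 = 0.34375 ≈ 0.344 (to 3 d.p.).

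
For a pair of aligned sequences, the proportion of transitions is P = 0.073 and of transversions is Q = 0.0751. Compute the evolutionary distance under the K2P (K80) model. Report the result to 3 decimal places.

Under the Kimura two-parameter model, d = −½ ln(1 − 2P − Q) − ¼ ln(1 − 2Q).
1 − 2P − Q = 0.7789, giving −½ ln(0.7789) = 0.124936.
1 − 2Q = 0.8498, giving −¼ ln(0.8498) = 0.040689.
d = 0.124936 + 0.040689 = 0.165625.

0.166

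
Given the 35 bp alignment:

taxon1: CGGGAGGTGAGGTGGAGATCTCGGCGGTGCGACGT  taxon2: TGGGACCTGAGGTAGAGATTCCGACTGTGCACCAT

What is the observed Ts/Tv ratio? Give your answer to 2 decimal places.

1.75

Transitions are A↔G and C↔T; transversions are all other mismatches.
Transitions: 7. Transversions: 4.
R = 7/4 = 1.75.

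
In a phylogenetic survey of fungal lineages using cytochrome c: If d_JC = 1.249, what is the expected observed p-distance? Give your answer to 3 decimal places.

0.608

p = (3/4)(1 − e^(−4d/3)) = 0.75 × (1 − e^(-1.665333)) = 0.75 × (1 − 0.189128) = 0.608154.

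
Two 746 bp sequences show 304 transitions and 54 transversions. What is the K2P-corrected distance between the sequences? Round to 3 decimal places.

1.131

P = 304/746 ≈ 0.407507 and Q = 54/746 ≈ 0.072386.
Under the Kimura two-parameter model, d = −½ ln(1 − 2P − Q) − ¼ ln(1 − 2Q).
1 − 2P − Q = 0.1126, giving −½ ln(0.1126) = 1.091957.
1 − 2Q = 0.855228, giving −¼ ln(0.855228) = 0.039097.
d = 1.091957 + 0.039097 = 1.131054.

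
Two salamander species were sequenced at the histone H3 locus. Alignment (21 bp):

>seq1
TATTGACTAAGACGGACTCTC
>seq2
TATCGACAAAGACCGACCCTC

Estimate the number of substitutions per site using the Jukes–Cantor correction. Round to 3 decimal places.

The sequences differ at 4 of 21 sites (4, 8, 14, 18), so p = 4/21 ≈ 0.190476.
d = −(3/4) ln(1 − 4p/3) = −0.75 ln(1 − 0.253968) = −0.75 ln(0.746032)
  = −0.75 × (-0.292987) = 0.219740 substitutions/site.

0.220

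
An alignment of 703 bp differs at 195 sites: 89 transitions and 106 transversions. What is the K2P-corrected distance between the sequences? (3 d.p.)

0.348

P = 89/703 ≈ 0.1266 and Q = 106/703 ≈ 0.150782.
Under the Kimura two-parameter model, d = −½ ln(1 − 2P − Q) − ¼ ln(1 − 2Q).
1 − 2P − Q = 0.596018, giving −½ ln(0.596018) = 0.258742.
1 − 2Q = 0.698436, giving −¼ ln(0.698436) = 0.089728.
d = 0.258742 + 0.089728 = 0.348470.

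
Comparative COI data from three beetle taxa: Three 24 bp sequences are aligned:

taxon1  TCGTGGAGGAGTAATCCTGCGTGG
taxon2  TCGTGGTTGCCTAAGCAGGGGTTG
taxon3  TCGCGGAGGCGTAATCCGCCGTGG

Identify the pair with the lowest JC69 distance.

taxon1–taxon2: 9/24 differ, p = 0.375, d = 0.520.
taxon1–taxon3: 4/24 differ, p = 0.167, d = 0.188.
taxon2–taxon3: 9/24 differ, p = 0.375, d = 0.520.
The smallest distance is between taxon1 and taxon3.

taxon1 and taxon3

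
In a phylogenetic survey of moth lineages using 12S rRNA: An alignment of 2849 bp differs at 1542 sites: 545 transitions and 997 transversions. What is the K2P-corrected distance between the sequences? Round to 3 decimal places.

P = 545/2849 ≈ 0.191295 and Q = 997/2849 ≈ 0.349947.
Under the Kimura two-parameter model, d = −½ ln(1 − 2P − Q) − ¼ ln(1 − 2Q).
1 − 2P − Q = 0.267463, giving −½ ln(0.267463) = 0.659387.
1 − 2Q = 0.300106, giving −¼ ln(0.300106) = 0.300905.
d = 0.659387 + 0.300905 = 0.960292.

0.960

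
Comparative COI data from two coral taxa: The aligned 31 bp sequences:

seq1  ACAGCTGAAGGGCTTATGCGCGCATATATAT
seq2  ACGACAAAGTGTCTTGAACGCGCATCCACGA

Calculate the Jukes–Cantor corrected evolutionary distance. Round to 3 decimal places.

The sequences differ at 15 of 31 sites, so p = 15/31 ≈ 0.483871.
d = −(3/4) ln(1 − 4p/3) = −0.75 ln(1 − 0.645161) = −0.75 ln(0.354839)
  = −0.75 × (-1.036091) = 0.777068 substitutions/site.

0.777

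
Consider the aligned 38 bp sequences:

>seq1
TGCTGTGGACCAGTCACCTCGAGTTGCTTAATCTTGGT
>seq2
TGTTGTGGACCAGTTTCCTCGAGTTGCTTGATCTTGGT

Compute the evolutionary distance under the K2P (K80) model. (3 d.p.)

Of 38 sites, 3 differences are transitions and 1 are transversions, so P = 3/38 ≈ 0.078947 and Q = 1/38 ≈ 0.026316.
Under the Kimura two-parameter model, d = −½ ln(1 − 2P − Q) − ¼ ln(1 − 2Q).
1 − 2P − Q = 0.81579, giving −½ ln(0.81579) = 0.101799.
1 − 2Q = 0.947368, giving −¼ ln(0.947368) = 0.013517.
d = 0.101799 + 0.013517 = 0.115316.

0.115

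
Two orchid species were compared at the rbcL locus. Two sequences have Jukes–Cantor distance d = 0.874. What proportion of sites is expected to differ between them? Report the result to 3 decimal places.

p = (3/4)(1 − e^(−4d/3)) = 0.75 × (1 − e^(-1.165333)) = 0.75 × (1 − 0.311819) = 0.516136.

0.516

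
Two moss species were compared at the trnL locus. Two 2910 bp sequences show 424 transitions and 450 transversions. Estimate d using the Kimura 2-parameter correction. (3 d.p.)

0.388

P = 424/2910 ≈ 0.145704 and Q = 450/2910 ≈ 0.154639.
Under the Kimura two-parameter model, d = −½ ln(1 − 2P − Q) − ¼ ln(1 − 2Q).
1 − 2P − Q = 0.553953, giving −½ ln(0.553953) = 0.295338.
1 − 2Q = 0.690722, giving −¼ ln(0.690722) = 0.092504.
d = 0.295338 + 0.092504 = 0.387842.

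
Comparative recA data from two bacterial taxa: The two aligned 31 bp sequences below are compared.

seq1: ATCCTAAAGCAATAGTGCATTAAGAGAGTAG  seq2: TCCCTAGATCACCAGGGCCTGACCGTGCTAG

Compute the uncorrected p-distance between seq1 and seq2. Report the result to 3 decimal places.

The sequences differ at 15 of 31 positions.
p = 15/31 = 0.483870… ≈ 0.484 (to 3 d.p.).

0.484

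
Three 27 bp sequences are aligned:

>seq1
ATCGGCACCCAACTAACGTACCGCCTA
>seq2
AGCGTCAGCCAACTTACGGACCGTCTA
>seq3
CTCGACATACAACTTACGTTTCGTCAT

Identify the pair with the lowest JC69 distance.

seq1 and seq2

seq1–seq2: 6/27 differ, p = 0.222, d = 0.264.
seq1–seq3: 10/27 differ, p = 0.370, d = 0.511.
seq2–seq3: 10/27 differ, p = 0.370, d = 0.511.
The smallest distance is between seq1 and seq2.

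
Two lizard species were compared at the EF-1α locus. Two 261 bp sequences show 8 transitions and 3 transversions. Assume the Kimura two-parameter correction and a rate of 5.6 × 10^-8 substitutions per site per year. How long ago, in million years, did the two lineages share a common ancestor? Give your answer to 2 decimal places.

P = 8/261 ≈ 0.030651 and Q = 3/261 ≈ 0.011494.
Under the Kimura two-parameter model, d = −½ ln(1 − 2P − Q) − ¼ ln(1 − 2Q).
1 − 2P − Q = 0.927204, giving −½ ln(0.927204) = 0.037791.
1 − 2Q = 0.977012, giving −¼ ln(0.977012) = 0.005814.
d = 0.037791 + 0.005814 = 0.043605.
Under a molecular clock d = 2μt, so t = d/(2μ) = 0.043605 / (2 × 5.6 × 10^-8) = 0.39 million years.

0.39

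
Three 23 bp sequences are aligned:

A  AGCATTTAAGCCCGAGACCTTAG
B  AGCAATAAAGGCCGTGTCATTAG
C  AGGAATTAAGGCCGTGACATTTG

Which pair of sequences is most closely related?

B and C

A–B: 6/23 differ, p = 0.261, d = 0.321.
A–C: 6/23 differ, p = 0.261, d = 0.321.
B–C: 4/23 differ, p = 0.174, d = 0.198.
The smallest distance is between B and C.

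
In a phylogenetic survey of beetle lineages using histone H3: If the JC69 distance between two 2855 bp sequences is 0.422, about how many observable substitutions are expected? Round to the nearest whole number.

921

Invert JC69: p = (3/4)(1 − e^(−4d/3)) = 0.75 × (1 − e^(-0.562667)) = 0.75 × (1 − 0.569688) = 0.322734.
Expected differing sites = pL ≈ 0.322734 × 2855 = 921.40557 ≈ 921.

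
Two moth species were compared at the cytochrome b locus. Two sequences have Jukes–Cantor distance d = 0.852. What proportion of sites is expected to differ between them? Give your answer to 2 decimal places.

0.51

p = (3/4)(1 − e^(−4d/3)) = 0.75 × (1 − e^(-1.136)) = 0.75 × (1 − 0.321101) = 0.509174.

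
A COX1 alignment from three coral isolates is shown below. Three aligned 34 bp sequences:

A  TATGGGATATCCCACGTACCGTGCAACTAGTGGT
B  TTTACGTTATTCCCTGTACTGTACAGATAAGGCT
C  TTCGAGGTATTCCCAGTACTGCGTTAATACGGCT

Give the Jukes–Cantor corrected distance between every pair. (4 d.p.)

d(A,B) = 0.5972, d(A,C) = 0.6655, d(B,C) = 0.4234

A–B: 14/34 sites differ → p ≈ 0.411765, d = −0.75 ln(1 − 0.54902) = 0.597249 ≈ 0.5972.
A–C: 15/34 sites differ → p ≈ 0.441176, d = −0.75 ln(1 − 0.588235) = 0.665477 ≈ 0.6655.
B–C: 11/34 sites differ → p ≈ 0.323529, d = −0.75 ln(1 − 0.431372) = 0.423397 ≈ 0.4234.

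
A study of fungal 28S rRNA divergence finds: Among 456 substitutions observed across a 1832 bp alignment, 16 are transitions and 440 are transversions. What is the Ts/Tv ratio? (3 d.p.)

R = 16/440 = 0.036363… ≈ 0.036 (to 3 d.p.).

0.036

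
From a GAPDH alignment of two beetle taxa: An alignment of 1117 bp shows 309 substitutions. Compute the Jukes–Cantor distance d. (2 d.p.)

0.35

p = 309/1117 ≈ 0.276634.
d = −(3/4) ln(1 − 4p/3) = −0.75 ln(1 − 0.368845) = −0.75 ln(0.631155)
  = −0.75 × (-0.460204) = 0.345153 substitutions/site.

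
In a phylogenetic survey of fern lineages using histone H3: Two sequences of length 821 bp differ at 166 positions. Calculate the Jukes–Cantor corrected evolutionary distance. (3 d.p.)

0.236

p = 166/821 ≈ 0.202192.
d = −(3/4) ln(1 − 4p/3) = −0.75 ln(1 − 0.269589) = −0.75 ln(0.730411)
  = −0.75 × (-0.314148) = 0.235611 substitutions/site.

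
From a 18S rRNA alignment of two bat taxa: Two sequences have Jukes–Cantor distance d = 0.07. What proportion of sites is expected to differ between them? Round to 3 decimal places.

0.067

p = (3/4)(1 − e^(−4d/3)) = 0.75 × (1 − e^(-0.093333)) = 0.75 × (1 − 0.910890) = 0.066833.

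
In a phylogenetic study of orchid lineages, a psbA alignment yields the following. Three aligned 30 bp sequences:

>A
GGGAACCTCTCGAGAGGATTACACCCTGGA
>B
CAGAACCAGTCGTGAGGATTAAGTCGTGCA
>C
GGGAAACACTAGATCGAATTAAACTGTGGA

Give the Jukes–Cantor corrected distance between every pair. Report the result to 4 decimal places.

A–B: 10/30 sites differ → p ≈ 0.333333, d = −0.75 ln(1 − 0.444444) = 0.440839 ≈ 0.4408.
A–C: 9/30 sites differ → p = 0.3, d = −0.75 ln(1 − 0.4) = 0.383119 ≈ 0.3831.
B–C: 13/30 sites differ → p ≈ 0.433333, d = −0.75 ln(1 − 0.577777) = 0.646666 ≈ 0.6467.

d(A,B) = 0.4408, d(A,C) = 0.3831, d(B,C) = 0.6467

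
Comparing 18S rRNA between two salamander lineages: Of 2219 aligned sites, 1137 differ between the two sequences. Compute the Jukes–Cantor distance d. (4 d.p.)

0.8621

p = 1137/2219 ≈ 0.512393.
d = −(3/4) ln(1 − 4p/3) = −0.75 ln(1 − 0.683191) = −0.75 ln(0.316809)
  = −0.75 × (-1.149456) = 0.862092 substitutions/site.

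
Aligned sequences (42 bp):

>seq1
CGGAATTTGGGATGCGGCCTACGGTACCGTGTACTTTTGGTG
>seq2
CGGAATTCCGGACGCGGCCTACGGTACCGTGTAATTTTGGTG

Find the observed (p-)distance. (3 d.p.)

0.095

The sequences differ at 4 of 42 positions (sites 8, 9, 13, 34).
p = 4/42 = 0.095238… ≈ 0.095 (to 3 d.p.).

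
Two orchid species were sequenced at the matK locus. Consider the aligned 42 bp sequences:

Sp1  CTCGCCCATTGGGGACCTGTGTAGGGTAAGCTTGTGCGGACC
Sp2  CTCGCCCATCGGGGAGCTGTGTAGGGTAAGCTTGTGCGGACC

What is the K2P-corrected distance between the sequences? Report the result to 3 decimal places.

Of 42 sites, 1 differences are transitions and 1 are transversions, so P = 1/42 ≈ 0.02381 and Q = 1/42 ≈ 0.02381.
Under the Kimura two-parameter model, d = −½ ln(1 − 2P − Q) − ¼ ln(1 − 2Q).
1 − 2P − Q = 0.92857, giving −½ ln(0.92857) = 0.037055.
1 − 2Q = 0.95238, giving −¼ ln(0.95238) = 0.012198.
d = 0.037055 + 0.012198 = 0.049253.

0.049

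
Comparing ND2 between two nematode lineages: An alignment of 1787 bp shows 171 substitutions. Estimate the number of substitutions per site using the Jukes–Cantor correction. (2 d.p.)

0.10

p = 171/1787 ≈ 0.095691.
d = −(3/4) ln(1 − 4p/3) = −0.75 ln(1 − 0.127588) = −0.75 ln(0.872412)
  = −0.75 × (-0.136493) = 0.102370 substitutions/site.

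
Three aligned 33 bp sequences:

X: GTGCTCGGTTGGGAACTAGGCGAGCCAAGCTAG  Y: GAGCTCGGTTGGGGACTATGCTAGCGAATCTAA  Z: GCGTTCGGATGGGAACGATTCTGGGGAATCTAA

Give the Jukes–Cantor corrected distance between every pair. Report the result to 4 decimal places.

d(X,Y) = 0.2493, d(X,Z) = 0.4975, d(Y,Z) = 0.2928

X–Y: 7/33 sites differ → p ≈ 0.212121, d = −0.75 ln(1 − 0.282828) = 0.249330 ≈ 0.2493.
X–Z: 12/33 sites differ → p ≈ 0.363636, d = −0.75 ln(1 − 0.484848) = 0.497470 ≈ 0.4975.
Y–Z: 8/33 sites differ → p ≈ 0.242424, d = −0.75 ln(1 − 0.323232) = 0.292820 ≈ 0.2928.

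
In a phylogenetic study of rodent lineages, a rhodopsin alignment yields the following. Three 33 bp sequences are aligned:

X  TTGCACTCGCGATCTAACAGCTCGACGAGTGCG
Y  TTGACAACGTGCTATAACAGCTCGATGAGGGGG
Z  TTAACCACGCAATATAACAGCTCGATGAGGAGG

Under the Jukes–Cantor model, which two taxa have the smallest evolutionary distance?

Y and Z

X–Y: 10/33 differ, p = 0.303, d = 0.388.
X–Z: 10/33 differ, p = 0.303, d = 0.388.
Y–Z: 6/33 differ, p = 0.182, d = 0.208.
The smallest distance is between Y and Z.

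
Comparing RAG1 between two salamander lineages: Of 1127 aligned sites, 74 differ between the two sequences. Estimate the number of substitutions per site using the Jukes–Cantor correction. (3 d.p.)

0.069

p = 74/1127 ≈ 0.065661.
d = −(3/4) ln(1 − 4p/3) = −0.75 ln(1 − 0.087548) = −0.75 ln(0.912452)
  = −0.75 × (-0.091620) = 0.068715 substitutions/site.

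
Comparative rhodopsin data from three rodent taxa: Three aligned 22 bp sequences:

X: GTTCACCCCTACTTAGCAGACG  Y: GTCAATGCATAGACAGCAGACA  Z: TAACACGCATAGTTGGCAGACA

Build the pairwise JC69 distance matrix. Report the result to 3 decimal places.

X–Y: 9/22 sites differ → p ≈ 0.409091, d = −0.75 ln(1 − 0.545455) = 0.591344 ≈ 0.591.
X–Z: 8/22 sites differ → p ≈ 0.363636, d = −0.75 ln(1 − 0.484848) = 0.497470 ≈ 0.497.
Y–Z: 8/22 sites differ → p ≈ 0.363636, d = −0.75 ln(1 − 0.484848) = 0.497470 ≈ 0.497.

d(X,Y) = 0.591, d(X,Z) = 0.497, d(Y,Z) = 0.497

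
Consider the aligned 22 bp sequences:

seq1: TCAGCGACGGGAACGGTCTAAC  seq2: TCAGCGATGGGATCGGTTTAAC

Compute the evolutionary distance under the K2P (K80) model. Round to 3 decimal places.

0.153

Of 22 sites, 2 differences are transitions and 1 are transversions, so P = 2/22 ≈ 0.090909 and Q = 1/22 ≈ 0.045455.
Under the Kimura two-parameter model, d = −½ ln(1 − 2P − Q) − ¼ ln(1 − 2Q).
1 − 2P − Q = 0.772727, giving −½ ln(0.772727) = 0.128915.
1 − 2Q = 0.90909, giving −¼ ln(0.90909) = 0.023828.
d = 0.128915 + 0.023828 = 0.152743.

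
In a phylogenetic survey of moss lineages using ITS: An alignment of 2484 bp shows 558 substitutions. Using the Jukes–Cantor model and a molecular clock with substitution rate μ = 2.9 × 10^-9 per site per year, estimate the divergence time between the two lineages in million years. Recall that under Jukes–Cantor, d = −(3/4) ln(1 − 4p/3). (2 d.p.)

46.03

p = 558/2484 ≈ 0.224638.
d = −(3/4) ln(1 − 4p/3) = −0.75 ln(1 − 0.299517) = −0.75 ln(0.700483)
  = −0.75 × (-0.355985) = 0.266989 substitutions/site.
Under a molecular clock d = 2μt, so t = d/(2μ) = 0.266989 / (2 × 2.9 × 10^-9) = 46.03 million years.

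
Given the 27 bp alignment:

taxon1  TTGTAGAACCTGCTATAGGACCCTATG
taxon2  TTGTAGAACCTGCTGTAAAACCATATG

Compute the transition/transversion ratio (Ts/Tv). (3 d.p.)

3.000

Transitions are A↔G and C↔T; transversions are all other mismatches.
Transitions: 3. Transversions: 1.
R = 3/1 = 3.000.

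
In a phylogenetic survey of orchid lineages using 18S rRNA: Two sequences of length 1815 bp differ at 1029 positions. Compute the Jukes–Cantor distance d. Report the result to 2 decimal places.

p = 1029/1815 ≈ 0.566942.
d = −(3/4) ln(1 − 4p/3) = −0.75 ln(1 − 0.755923) = −0.75 ln(0.244077)
  = −0.75 × (-1.410272) = 1.057704 substitutions/site.

1.06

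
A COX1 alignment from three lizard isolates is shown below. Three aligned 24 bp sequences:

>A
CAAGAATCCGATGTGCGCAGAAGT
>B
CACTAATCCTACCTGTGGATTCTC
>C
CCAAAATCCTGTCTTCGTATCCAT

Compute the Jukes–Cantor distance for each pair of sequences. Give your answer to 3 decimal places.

d(A,B) = 0.824, d(A,C) = 0.708, d(B,C) = 0.708

A–B: 12/24 sites differ → p = 0.5, d = −0.75 ln(1 − 0.666667) = 0.823960 ≈ 0.824.
A–C: 11/24 sites differ → p ≈ 0.458333, d = −0.75 ln(1 − 0.611111) = 0.708346 ≈ 0.708.
B–C: 11/24 sites differ → p ≈ 0.458333, d = −0.75 ln(1 − 0.611111) = 0.708346 ≈ 0.708.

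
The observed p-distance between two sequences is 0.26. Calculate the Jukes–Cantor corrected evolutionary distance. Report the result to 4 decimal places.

d = −(3/4) ln(1 − 4p/3) = −0.75 ln(1 − 0.346667) = −0.75 ln(0.653333)
  = −0.75 × (-0.425668) = 0.319251 substitutions/site.

0.3193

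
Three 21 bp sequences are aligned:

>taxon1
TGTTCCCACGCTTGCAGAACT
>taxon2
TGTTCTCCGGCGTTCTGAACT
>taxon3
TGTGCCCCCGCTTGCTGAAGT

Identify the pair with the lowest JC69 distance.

taxon1–taxon2: 6/21 differ, p = 0.286, d = 0.360.
taxon1–taxon3: 4/21 differ, p = 0.190, d = 0.220.
taxon2–taxon3: 6/21 differ, p = 0.286, d = 0.360.
The smallest distance is between taxon1 and taxon3.

taxon1 and taxon3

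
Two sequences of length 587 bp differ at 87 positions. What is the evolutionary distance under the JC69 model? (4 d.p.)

0.1651

p = 87/587 ≈ 0.148211.
d = −(3/4) ln(1 − 4p/3) = −0.75 ln(1 − 0.197615) = −0.75 ln(0.802385)
  = −0.75 × (-0.220167) = 0.165125 substitutions/site.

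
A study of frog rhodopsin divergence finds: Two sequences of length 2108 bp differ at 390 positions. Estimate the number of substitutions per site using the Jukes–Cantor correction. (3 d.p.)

p = 390/2108 ≈ 0.185009.
d = −(3/4) ln(1 − 4p/3) = −0.75 ln(1 − 0.246679) = −0.75 ln(0.753321)
  = −0.75 × (-0.283264) = 0.212448 substitutions/site.

0.212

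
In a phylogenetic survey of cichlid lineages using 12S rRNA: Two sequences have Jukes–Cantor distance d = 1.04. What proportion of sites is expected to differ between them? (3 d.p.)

p = (3/4)(1 − e^(−4d/3)) = 0.75 × (1 − e^(-1.386667)) = 0.75 × (1 − 0.249907) = 0.562570.

0.563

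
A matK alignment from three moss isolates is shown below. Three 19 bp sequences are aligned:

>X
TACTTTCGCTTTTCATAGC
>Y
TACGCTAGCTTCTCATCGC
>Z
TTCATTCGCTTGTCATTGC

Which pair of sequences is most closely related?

X and Z

X–Y: 5/19 differ, p = 0.263, d = 0.324.
X–Z: 4/19 differ, p = 0.211, d = 0.247.
Y–Z: 6/19 differ, p = 0.316, d = 0.410.
The smallest distance is between X and Z.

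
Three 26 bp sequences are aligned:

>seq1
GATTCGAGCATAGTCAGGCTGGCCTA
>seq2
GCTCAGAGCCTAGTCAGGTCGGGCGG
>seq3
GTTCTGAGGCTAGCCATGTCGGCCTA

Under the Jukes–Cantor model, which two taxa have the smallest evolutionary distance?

seq1–seq2: 9/26 differ, p = 0.346, d = 0.464.
seq1–seq3: 9/26 differ, p = 0.346, d = 0.464.
seq2–seq3: 8/26 differ, p = 0.308, d = 0.396.
The smallest distance is between seq2 and seq3.

seq2 and seq3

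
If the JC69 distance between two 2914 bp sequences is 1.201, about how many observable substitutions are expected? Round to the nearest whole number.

1745

Invert JC69: p = (3/4)(1 − e^(−4d/3)) = 0.75 × (1 − e^(-1.601333)) = 0.75 × (1 − 0.201628) = 0.598779.
Expected differing sites = pL ≈ 0.598779 × 2914 = 1744.842006 ≈ 1745.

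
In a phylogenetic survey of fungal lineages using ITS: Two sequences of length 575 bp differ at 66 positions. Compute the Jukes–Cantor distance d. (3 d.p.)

0.125

p = 66/575 ≈ 0.114783.
d = −(3/4) ln(1 − 4p/3) = −0.75 ln(1 − 0.153044) = −0.75 ln(0.846956)
  = −0.75 × (-0.166107) = 0.124580 substitutions/site.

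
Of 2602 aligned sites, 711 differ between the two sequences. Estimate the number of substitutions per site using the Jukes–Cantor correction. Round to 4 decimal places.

0.3398

p = 711/2602 ≈ 0.273251.
d = −(3/4) ln(1 − 4p/3) = −0.75 ln(1 − 0.364335) = −0.75 ln(0.635665)
  = −0.75 × (-0.453084) = 0.339813 substitutions/site.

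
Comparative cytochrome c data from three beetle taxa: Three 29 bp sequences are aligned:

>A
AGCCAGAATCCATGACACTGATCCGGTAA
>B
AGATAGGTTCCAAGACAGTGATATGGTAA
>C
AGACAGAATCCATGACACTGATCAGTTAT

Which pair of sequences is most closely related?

A and C

A–B: 8/29 differ, p = 0.276, d = 0.344.
A–C: 4/29 differ, p = 0.138, d = 0.152.
B–C: 9/29 differ, p = 0.310, d = 0.401.
The smallest distance is between A and C.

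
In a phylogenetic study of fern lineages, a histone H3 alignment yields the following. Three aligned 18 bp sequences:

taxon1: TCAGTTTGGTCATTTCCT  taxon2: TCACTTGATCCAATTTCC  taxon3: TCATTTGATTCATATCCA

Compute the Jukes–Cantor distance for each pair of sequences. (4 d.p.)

d(taxon1,taxon2) = 0.6735, d(taxon1,taxon3) = 0.4408, d(taxon2,taxon3) = 0.4408

taxon1–taxon2: 8/18 sites differ → p ≈ 0.444444, d = −0.75 ln(1 − 0.592592) = 0.673455 ≈ 0.6735.
taxon1–taxon3: 6/18 sites differ → p ≈ 0.333333, d = −0.75 ln(1 − 0.444444) = 0.440839 ≈ 0.4408.
taxon2–taxon3: 6/18 sites differ → p ≈ 0.333333, d = −0.75 ln(1 − 0.444444) = 0.440839 ≈ 0.4408.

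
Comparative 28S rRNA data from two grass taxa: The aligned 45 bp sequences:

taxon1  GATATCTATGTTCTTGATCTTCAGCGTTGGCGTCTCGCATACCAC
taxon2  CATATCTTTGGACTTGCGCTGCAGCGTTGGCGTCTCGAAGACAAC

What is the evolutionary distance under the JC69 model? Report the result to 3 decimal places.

0.264

The sequences differ at 10 of 45 sites (1, 8, 11, 12, 17, 18, 21, 38, 40, 43), so p = 10/45 ≈ 0.222222.
d = −(3/4) ln(1 − 4p/3) = −0.75 ln(1 − 0.296296) = −0.75 ln(0.703704)
  = −0.75 × (-0.351397) = 0.263548 substitutions/site.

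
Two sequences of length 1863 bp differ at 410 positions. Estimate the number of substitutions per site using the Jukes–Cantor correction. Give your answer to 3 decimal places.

0.261

p = 410/1863 ≈ 0.220075.
d = −(3/4) ln(1 − 4p/3) = −0.75 ln(1 − 0.293433) = −0.75 ln(0.706567)
  = −0.75 × (-0.347337) = 0.260503 substitutions/site.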